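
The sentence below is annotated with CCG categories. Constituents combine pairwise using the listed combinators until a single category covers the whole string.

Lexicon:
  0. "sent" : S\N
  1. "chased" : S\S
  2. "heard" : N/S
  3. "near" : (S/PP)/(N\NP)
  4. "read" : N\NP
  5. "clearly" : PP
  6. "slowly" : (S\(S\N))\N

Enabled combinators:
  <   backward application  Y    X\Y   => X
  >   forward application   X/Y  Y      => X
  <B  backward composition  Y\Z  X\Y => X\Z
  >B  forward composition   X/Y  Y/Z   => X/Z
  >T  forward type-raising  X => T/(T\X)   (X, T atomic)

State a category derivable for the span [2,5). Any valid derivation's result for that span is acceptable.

N/PP

[0,7] S   <
  [0,2] S\N   <B
    [0,1] "sent" : S\N
    [1,2] "chased" : S\S
  [2,7] S\(S\N)   <
    [2,6] N   >
      [2,5] N/PP   >B
        [2,3] "heard" : N/S
        [3,5] S/PP   >
          [3,4] "near" : (S/PP)/(N\NP)
          [4,5] "read" : N\NP
      [5,6] "clearly" : PP
    [6,7] "slowly" : (S\(S\N))\N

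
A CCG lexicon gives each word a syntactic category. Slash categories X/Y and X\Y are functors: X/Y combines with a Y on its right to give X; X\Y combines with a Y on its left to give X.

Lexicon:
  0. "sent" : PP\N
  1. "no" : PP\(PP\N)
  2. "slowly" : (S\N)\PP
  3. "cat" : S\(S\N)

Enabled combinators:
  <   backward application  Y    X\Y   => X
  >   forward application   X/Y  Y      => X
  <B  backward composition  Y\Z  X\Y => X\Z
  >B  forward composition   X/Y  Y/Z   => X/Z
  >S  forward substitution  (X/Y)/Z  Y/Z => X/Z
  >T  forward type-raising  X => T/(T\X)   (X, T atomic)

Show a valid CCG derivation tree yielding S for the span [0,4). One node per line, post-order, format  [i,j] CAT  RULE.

[0,1] PP\N  lex  "sent"
[1,2] PP\(PP\N)  lex  "no"
[0,2] PP  <  k=1
[2,3] (S\N)\PP  lex  "slowly"
[0,3] S\N  <  k=2
[3,4] S\(S\N)  lex  "cat"
[0,4] S  <  k=3

[0,4] S   <
  [0,3] S\N   <
    [0,2] PP   <
      [0,1] "sent" : PP\N
      [1,2] "no" : PP\(PP\N)
    [2,3] "slowly" : (S\N)\PP
  [3,4] "cat" : S\(S\N)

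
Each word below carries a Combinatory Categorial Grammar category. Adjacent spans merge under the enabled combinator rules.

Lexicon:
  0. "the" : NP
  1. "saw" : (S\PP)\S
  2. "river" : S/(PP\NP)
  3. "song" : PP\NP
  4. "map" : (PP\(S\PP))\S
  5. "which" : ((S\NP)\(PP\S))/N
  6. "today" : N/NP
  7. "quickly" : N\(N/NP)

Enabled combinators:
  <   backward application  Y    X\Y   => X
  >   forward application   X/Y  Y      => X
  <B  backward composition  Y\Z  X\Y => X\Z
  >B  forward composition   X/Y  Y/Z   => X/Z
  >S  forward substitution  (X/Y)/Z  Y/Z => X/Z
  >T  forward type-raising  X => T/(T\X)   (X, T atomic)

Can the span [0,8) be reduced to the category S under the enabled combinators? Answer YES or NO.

YES

[0,8] S   >
  [0,1] S/(S\NP)   >T
    [0,1] "the" : NP
  [1,8] S\NP   <
    [1,5] PP\S   <B
      [1,2] "saw" : (S\PP)\S
      [2,5] PP\(S\PP)   <
        [2,4] S   >
          [2,3] "river" : S/(PP\NP)
          [3,4] "song" : PP\NP
        [4,5] "map" : (PP\(S\PP))\S
    [5,8] (S\NP)\(PP\S)   >
      [5,6] "which" : ((S\NP)\(PP\S))/N
      [6,8] N   <
        [6,7] "today" : N/NP
        [7,8] "quickly" : N\(N/NP)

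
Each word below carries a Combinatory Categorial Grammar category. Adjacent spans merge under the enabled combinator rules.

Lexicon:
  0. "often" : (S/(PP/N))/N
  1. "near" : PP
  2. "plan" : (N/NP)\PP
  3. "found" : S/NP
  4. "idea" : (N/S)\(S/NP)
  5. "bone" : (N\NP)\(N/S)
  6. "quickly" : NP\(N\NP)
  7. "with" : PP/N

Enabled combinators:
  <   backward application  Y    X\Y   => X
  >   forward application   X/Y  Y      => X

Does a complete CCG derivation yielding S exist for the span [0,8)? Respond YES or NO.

YES

[0,8] S   >
  [0,7] S/(PP/N)   >
    [0,1] "often" : (S/(PP/N))/N
    [1,7] N   >
      [1,3] N/NP   <
        [1,2] "near" : PP
        [2,3] "plan" : (N/NP)\PP
      [3,7] NP   <
        [3,6] N\NP   <
          [3,5] N/S   <
            [3,4] "found" : S/NP
            [4,5] "idea" : (N/S)\(S/NP)
          [5,6] "bone" : (N\NP)\(N/S)
        [6,7] "quickly" : NP\(N\NP)
  [7,8] "with" : PP/N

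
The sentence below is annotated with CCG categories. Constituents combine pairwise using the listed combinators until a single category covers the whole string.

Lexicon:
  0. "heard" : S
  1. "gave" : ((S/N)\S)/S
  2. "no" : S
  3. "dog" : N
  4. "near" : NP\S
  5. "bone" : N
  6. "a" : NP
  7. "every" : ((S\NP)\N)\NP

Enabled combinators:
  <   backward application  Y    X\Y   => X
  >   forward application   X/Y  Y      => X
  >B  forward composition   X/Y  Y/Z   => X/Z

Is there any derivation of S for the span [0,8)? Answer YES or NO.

[0,8] S   <
  [0,5] NP   <
    [0,4] S   >
      [0,3] S/N   <
        [0,1] "heard" : S
        [1,3] (S/N)\S   >
          [1,2] "gave" : ((S/N)\S)/S
          [2,3] "no" : S
      [3,4] "dog" : N
    [4,5] "near" : NP\S
  [5,8] S\NP   <
    [5,6] "bone" : N
    [6,8] (S\NP)\N   <
      [6,7] "a" : NP
      [7,8] "every" : ((S\NP)\N)\NP

YES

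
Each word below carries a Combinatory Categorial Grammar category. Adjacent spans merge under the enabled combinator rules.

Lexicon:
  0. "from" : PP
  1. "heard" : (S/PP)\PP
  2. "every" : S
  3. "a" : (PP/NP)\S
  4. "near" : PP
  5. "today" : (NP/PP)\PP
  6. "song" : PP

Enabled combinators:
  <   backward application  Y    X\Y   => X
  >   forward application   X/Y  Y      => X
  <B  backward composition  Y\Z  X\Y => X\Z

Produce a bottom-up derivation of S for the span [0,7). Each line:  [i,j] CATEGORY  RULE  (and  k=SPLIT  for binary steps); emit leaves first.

[0,7] S   >
  [0,2] S/PP   <
    [0,1] "from" : PP
    [1,2] "heard" : (S/PP)\PP
  [2,7] PP   >
    [2,4] PP/NP   <
      [2,3] "every" : S
      [3,4] "a" : (PP/NP)\S
    [4,7] NP   >
      [4,6] NP/PP   <
        [4,5] "near" : PP
        [5,6] "today" : (NP/PP)\PP
      [6,7] "song" : PP

[0,1] PP  lex  "from"
[1,2] (S/PP)\PP  lex  "heard"
[0,2] S/PP  <  k=1
[2,3] S  lex  "every"
[3,4] (PP/NP)\S  lex  "a"
[2,4] PP/NP  <  k=3
[4,5] PP  lex  "near"
[5,6] (NP/PP)\PP  lex  "today"
[4,6] NP/PP  <  k=5
[6,7] PP  lex  "song"
[4,7] NP  >  k=6
[2,7] PP  >  k=4
[0,7] S  >  k=2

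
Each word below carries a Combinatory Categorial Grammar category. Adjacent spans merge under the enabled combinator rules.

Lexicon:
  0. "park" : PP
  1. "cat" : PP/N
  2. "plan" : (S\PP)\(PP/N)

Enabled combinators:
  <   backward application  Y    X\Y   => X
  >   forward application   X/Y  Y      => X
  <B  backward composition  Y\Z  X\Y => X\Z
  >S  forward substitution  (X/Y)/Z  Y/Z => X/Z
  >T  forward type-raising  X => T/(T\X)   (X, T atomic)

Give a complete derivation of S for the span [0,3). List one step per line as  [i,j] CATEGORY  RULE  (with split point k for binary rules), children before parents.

[0,3] S   >
  [0,1] S/(S\PP)   >T
    [0,1] "park" : PP
  [1,3] S\PP   <
    [1,2] "cat" : PP/N
    [2,3] "plan" : (S\PP)\(PP/N)

[0,1] PP  lex  "park"
[0,1] S/(S\PP)  >T
[1,2] PP/N  lex  "cat"
[2,3] (S\PP)\(PP/N)  lex  "plan"
[1,3] S\PP  <  k=2
[0,3] S  >  k=1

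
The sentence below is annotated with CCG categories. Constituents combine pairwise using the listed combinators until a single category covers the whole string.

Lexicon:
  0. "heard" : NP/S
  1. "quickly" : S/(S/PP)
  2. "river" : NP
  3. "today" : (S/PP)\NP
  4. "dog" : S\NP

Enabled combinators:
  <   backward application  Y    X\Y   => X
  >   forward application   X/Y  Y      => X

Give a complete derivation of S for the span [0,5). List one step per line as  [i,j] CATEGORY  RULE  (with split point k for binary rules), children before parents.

[0,5] S   <
  [0,4] NP   >
    [0,1] "heard" : NP/S
    [1,4] S   >
      [1,2] "quickly" : S/(S/PP)
      [2,4] S/PP   <
        [2,3] "river" : NP
        [3,4] "today" : (S/PP)\NP
  [4,5] "dog" : S\NP

[0,1] NP/S  lex  "heard"
[1,2] S/(S/PP)  lex  "quickly"
[2,3] NP  lex  "river"
[3,4] (S/PP)\NP  lex  "today"
[2,4] S/PP  <  k=3
[1,4] S  >  k=2
[0,4] NP  >  k=1
[4,5] S\NP  lex  "dog"
[0,5] S  <  k=4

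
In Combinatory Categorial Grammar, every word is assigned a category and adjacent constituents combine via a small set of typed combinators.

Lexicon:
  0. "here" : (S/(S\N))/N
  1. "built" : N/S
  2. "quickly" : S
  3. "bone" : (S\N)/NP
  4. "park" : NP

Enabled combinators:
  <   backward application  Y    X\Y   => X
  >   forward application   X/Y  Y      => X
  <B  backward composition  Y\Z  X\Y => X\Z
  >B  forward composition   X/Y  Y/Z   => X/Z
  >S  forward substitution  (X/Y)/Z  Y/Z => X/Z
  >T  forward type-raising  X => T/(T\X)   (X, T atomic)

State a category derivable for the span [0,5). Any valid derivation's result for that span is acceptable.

[0,5] S   >
  [0,3] S/(S\N)   >
    [0,1] "here" : (S/(S\N))/N
    [1,3] N   >
      [1,2] "built" : N/S
      [2,3] "quickly" : S
  [3,5] S\N   >
    [3,4] "bone" : (S\N)/NP
    [4,5] "park" : NP

S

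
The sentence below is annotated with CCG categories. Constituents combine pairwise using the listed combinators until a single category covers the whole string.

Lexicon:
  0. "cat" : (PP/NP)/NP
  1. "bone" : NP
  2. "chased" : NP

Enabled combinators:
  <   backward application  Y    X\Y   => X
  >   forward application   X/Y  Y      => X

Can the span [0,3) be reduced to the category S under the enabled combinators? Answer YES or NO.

NO

(PP/NP)/NP NP NP
CKY chart[0,3] = {PP}; S ∉ chart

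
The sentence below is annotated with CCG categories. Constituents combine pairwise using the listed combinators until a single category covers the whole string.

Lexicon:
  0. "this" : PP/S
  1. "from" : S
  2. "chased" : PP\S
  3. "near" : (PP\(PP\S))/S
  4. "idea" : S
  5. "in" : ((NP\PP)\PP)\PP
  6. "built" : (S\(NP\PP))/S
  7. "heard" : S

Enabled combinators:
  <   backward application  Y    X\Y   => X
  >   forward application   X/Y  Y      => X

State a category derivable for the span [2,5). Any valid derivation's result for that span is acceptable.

PP

[0,8] S   <
  [0,6] NP\PP   <
    [0,2] PP   >
      [0,1] "this" : PP/S
      [1,2] "from" : S
    [2,6] (NP\PP)\PP   <
      [2,5] PP   <
        [2,3] "chased" : PP\S
        [3,5] PP\(PP\S)   >
          [3,4] "near" : (PP\(PP\S))/S
          [4,5] "idea" : S
      [5,6] "in" : ((NP\PP)\PP)\PP
  [6,8] S\(NP\PP)   >
    [6,7] "built" : (S\(NP\PP))/S
    [7,8] "heard" : S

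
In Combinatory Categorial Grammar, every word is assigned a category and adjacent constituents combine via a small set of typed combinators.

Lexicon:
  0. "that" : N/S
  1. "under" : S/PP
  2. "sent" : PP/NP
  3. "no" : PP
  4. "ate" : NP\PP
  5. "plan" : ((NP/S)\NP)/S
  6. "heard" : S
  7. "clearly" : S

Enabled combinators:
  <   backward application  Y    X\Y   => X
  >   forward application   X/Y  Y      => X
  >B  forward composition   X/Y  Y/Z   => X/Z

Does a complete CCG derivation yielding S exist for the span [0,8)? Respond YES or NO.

NO

N/S S/PP PP/NP PP NP\PP ((NP/S)\NP)/S S S
CKY chart[0,8] = {N}; S ∉ chart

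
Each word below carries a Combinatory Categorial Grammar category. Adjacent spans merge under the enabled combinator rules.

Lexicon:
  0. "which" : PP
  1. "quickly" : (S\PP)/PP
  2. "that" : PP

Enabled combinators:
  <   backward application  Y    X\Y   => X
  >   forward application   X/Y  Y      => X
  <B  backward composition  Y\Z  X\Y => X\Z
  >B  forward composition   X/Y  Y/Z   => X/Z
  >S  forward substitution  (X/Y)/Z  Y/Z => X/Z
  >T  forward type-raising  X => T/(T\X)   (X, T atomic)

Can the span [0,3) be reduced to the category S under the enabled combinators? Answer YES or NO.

[0,3] S   <
  [0,1] "which" : PP
  [1,3] S\PP   >
    [1,2] "quickly" : (S\PP)/PP
    [2,3] "that" : PP

YES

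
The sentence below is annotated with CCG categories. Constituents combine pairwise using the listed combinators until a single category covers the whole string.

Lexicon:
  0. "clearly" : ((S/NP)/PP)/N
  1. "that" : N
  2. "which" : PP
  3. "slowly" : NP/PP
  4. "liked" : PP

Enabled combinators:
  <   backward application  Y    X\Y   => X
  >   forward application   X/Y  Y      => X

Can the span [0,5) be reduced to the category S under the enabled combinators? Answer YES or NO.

YES

[0,5] S   >
  [0,3] S/NP   >
    [0,2] (S/NP)/PP   >
      [0,1] "clearly" : ((S/NP)/PP)/N
      [1,2] "that" : N
    [2,3] "which" : PP
  [3,5] NP   >
    [3,4] "slowly" : NP/PP
    [4,5] "liked" : PP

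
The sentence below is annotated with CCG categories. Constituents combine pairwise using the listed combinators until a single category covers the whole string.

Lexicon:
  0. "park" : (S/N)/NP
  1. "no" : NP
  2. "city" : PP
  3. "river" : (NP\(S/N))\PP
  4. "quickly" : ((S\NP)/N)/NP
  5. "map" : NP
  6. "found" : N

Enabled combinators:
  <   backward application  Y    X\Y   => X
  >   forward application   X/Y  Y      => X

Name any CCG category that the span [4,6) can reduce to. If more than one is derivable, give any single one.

(S\NP)/N

[0,7] S   <
  [0,4] NP   <
    [0,2] S/N   >
      [0,1] "park" : (S/N)/NP
      [1,2] "no" : NP
    [2,4] NP\(S/N)   <
      [2,3] "city" : PP
      [3,4] "river" : (NP\(S/N))\PP
  [4,7] S\NP   >
    [4,6] (S\NP)/N   >
      [4,5] "quickly" : ((S\NP)/N)/NP
      [5,6] "map" : NP
    [6,7] "found" : N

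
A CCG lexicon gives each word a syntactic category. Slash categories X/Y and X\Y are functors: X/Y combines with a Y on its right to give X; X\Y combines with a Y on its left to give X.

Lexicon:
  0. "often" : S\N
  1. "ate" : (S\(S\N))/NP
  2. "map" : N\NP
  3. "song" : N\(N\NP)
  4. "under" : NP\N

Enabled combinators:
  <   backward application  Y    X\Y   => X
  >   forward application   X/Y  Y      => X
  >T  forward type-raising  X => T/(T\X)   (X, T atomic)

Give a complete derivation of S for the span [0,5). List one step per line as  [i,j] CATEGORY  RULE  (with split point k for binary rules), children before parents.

[0,5] S   <
  [0,1] "often" : S\N
  [1,5] S\(S\N)   >
    [1,2] "ate" : (S\(S\N))/NP
    [2,5] NP   <
      [2,4] N   <
        [2,3] "map" : N\NP
        [3,4] "song" : N\(N\NP)
      [4,5] "under" : NP\N

[0,1] S\N  lex  "often"
[1,2] (S\(S\N))/NP  lex  "ate"
[2,3] N\NP  lex  "map"
[3,4] N\(N\NP)  lex  "song"
[2,4] N  <  k=3
[4,5] NP\N  lex  "under"
[2,5] NP  <  k=4
[1,5] S\(S\N)  >  k=2
[0,5] S  <  k=1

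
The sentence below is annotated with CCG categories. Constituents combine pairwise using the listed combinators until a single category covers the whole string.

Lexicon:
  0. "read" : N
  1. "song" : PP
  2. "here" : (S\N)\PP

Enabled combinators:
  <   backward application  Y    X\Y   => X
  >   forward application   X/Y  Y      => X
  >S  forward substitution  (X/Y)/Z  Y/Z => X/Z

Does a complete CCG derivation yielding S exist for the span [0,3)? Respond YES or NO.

YES

[0,3] S   <
  [0,1] "read" : N
  [1,3] S\N   <
    [1,2] "song" : PP
    [2,3] "here" : (S\N)\PP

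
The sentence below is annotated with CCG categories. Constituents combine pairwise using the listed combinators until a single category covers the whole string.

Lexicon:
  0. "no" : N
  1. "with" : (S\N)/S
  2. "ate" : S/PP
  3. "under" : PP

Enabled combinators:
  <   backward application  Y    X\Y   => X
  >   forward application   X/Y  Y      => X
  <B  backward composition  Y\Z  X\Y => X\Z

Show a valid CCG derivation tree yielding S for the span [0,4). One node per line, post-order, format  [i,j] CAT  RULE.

[0,4] S   <
  [0,1] "no" : N
  [1,4] S\N   >
    [1,2] "with" : (S\N)/S
    [2,4] S   >
      [2,3] "ate" : S/PP
      [3,4] "under" : PP

[0,1] N  lex  "no"
[1,2] (S\N)/S  lex  "with"
[2,3] S/PP  lex  "ate"
[3,4] PP  lex  "under"
[2,4] S  >  k=3
[1,4] S\N  >  k=2
[0,4] S  <  k=1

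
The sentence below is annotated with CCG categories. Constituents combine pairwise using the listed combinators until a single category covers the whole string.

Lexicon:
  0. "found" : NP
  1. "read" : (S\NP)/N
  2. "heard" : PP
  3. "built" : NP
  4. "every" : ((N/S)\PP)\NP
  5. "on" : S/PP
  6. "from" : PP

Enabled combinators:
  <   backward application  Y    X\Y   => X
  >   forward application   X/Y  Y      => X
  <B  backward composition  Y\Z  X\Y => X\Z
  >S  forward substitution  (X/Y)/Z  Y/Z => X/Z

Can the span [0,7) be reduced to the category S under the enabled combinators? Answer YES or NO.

YES

[0,7] S   <
  [0,1] "found" : NP
  [1,7] S\NP   >
    [1,2] "read" : (S\NP)/N
    [2,7] N   >
      [2,5] N/S   <
        [2,3] "heard" : PP
        [3,5] (N/S)\PP   <
          [3,4] "built" : NP
          [4,5] "every" : ((N/S)\PP)\NP
      [5,7] S   >
        [5,6] "on" : S/PP
        [6,7] "from" : PP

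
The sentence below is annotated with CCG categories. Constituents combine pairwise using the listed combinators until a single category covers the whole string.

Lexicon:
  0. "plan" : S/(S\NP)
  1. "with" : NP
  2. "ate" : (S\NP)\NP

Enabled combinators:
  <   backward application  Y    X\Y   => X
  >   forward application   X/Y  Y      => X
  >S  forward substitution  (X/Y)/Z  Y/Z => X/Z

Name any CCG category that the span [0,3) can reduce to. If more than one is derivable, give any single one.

S

[0,3] S   >
  [0,1] "plan" : S/(S\NP)
  [1,3] S\NP   <
    [1,2] "with" : NP
    [2,3] "ate" : (S\NP)\NP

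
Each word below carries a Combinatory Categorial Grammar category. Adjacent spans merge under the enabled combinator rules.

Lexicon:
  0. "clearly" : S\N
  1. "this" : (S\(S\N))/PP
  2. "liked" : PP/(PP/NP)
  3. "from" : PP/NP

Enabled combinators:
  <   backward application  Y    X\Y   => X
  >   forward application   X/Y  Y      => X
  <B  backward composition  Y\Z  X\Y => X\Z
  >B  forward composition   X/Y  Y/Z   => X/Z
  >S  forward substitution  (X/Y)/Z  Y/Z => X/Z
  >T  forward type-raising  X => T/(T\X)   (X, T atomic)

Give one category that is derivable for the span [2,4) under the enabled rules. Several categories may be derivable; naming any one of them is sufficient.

[0,4] S   <
  [0,1] "clearly" : S\N
  [1,4] S\(S\N)   >
    [1,2] "this" : (S\(S\N))/PP
    [2,4] PP   >
      [2,3] "liked" : PP/(PP/NP)
      [3,4] "from" : PP/NP

PP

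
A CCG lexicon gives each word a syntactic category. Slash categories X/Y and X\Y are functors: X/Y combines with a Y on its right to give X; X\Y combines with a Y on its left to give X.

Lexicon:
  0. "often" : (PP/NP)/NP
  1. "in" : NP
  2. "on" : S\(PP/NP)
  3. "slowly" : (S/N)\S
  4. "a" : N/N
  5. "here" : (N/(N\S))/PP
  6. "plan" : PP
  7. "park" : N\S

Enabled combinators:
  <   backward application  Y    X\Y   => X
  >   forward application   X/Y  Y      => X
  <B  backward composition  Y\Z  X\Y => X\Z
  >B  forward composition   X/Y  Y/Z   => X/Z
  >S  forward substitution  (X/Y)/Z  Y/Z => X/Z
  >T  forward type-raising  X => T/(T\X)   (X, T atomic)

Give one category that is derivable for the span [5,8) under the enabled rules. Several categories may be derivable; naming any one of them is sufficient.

N

[0,8] S   >
  [0,5] S/N   >B
    [0,4] S/N   <
      [0,3] S   <
        [0,2] PP/NP   >
          [0,1] "often" : (PP/NP)/NP
          [1,2] "in" : NP
        [2,3] "on" : S\(PP/NP)
      [3,4] "slowly" : (S/N)\S
    [4,5] "a" : N/N
  [5,8] N   >
    [5,7] N/(N\S)   >
      [5,6] "here" : (N/(N\S))/PP
      [6,7] "plan" : PP
    [7,8] "park" : N\S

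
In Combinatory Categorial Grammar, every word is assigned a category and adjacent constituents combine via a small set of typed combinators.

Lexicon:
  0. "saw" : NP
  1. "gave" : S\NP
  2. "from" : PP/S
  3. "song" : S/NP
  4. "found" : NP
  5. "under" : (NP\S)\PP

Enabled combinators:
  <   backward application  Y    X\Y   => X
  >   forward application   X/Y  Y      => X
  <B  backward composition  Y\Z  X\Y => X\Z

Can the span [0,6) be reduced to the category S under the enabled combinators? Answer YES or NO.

NO

NP S\NP PP/S S/NP NP (NP\S)\PP
CKY chart[0,6] = {NP}; S ∉ chart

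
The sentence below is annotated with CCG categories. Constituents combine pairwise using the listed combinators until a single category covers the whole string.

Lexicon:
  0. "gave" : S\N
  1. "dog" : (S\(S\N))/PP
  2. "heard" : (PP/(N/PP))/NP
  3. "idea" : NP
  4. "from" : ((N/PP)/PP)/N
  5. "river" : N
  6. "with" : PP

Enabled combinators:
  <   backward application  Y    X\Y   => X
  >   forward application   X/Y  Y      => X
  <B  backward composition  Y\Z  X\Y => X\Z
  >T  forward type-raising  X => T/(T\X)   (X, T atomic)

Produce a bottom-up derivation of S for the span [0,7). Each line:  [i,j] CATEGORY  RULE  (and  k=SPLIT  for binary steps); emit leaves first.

[0,1] S\N  lex  "gave"
[1,2] (S\(S\N))/PP  lex  "dog"
[2,3] (PP/(N/PP))/NP  lex  "heard"
[3,4] NP  lex  "idea"
[2,4] PP/(N/PP)  >  k=3
[4,5] ((N/PP)/PP)/N  lex  "from"
[5,6] N  lex  "river"
[4,6] (N/PP)/PP  >  k=5
[6,7] PP  lex  "with"
[4,7] N/PP  >  k=6
[2,7] PP  >  k=4
[1,7] S\(S\N)  >  k=2
[0,7] S  <  k=1

[0,7] S   <
  [0,1] "gave" : S\N
  [1,7] S\(S\N)   >
    [1,2] "dog" : (S\(S\N))/PP
    [2,7] PP   >
      [2,4] PP/(N/PP)   >
        [2,3] "heard" : (PP/(N/PP))/NP
        [3,4] "idea" : NP
      [4,7] N/PP   >
        [4,6] (N/PP)/PP   >
          [4,5] "from" : ((N/PP)/PP)/N
          [5,6] "river" : N
        [6,7] "with" : PP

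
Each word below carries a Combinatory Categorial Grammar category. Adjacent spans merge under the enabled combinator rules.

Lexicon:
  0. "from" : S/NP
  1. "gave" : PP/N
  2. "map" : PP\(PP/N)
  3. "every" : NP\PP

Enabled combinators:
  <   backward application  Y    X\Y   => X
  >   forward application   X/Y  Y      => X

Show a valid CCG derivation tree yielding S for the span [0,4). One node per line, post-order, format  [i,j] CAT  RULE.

[0,1] S/NP  lex  "from"
[1,2] PP/N  lex  "gave"
[2,3] PP\(PP/N)  lex  "map"
[1,3] PP  <  k=2
[3,4] NP\PP  lex  "every"
[1,4] NP  <  k=3
[0,4] S  >  k=1

[0,4] S   >
  [0,1] "from" : S/NP
  [1,4] NP   <
    [1,3] PP   <
      [1,2] "gave" : PP/N
      [2,3] "map" : PP\(PP/N)
    [3,4] "every" : NP\PP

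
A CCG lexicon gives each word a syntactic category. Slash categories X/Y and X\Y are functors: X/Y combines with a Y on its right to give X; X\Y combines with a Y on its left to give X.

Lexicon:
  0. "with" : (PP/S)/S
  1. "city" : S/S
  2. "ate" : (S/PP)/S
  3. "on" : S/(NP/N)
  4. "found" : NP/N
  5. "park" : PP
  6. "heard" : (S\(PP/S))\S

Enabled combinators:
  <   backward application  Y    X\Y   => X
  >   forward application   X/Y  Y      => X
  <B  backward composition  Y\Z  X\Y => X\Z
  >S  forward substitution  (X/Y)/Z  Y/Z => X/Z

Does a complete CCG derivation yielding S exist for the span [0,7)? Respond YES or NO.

YES

[0,7] S   <
  [0,2] PP/S   >S
    [0,1] "with" : (PP/S)/S
    [1,2] "city" : S/S
  [2,7] S\(PP/S)   <
    [2,6] S   >
      [2,5] S/PP   >
        [2,3] "ate" : (S/PP)/S
        [3,5] S   >
          [3,4] "on" : S/(NP/N)
          [4,5] "found" : NP/N
      [5,6] "park" : PP
    [6,7] "heard" : (S\(PP/S))\S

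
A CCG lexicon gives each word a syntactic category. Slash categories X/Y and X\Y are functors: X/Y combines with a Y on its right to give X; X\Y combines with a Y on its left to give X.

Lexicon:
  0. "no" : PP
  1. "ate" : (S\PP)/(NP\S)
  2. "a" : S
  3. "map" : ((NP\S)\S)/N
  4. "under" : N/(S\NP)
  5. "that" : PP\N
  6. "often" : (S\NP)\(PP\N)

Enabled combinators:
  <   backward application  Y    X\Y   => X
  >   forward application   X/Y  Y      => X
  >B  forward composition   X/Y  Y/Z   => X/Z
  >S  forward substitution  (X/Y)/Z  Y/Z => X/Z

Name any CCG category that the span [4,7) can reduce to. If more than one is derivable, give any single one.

[0,7] S   <
  [0,1] "no" : PP
  [1,7] S\PP   >
    [1,2] "ate" : (S\PP)/(NP\S)
    [2,7] NP\S   <
      [2,3] "a" : S
      [3,7] (NP\S)\S   >
        [3,4] "map" : ((NP\S)\S)/N
        [4,7] N   >
          [4,5] "under" : N/(S\NP)
          [5,7] S\NP   <
            [5,6] "that" : PP\N
            [6,7] "often" : (S\NP)\(PP\N)

N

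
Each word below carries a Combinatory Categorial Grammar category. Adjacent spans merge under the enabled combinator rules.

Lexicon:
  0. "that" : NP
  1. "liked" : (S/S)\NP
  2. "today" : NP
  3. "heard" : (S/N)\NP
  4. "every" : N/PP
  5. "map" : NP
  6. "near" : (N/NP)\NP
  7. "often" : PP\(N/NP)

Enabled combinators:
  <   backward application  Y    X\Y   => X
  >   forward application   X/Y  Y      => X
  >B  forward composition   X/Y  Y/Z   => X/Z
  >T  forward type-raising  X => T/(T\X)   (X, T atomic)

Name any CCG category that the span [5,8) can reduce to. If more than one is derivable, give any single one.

[0,8] S   >
  [0,5] S/PP   >B
    [0,4] S/N   >B
      [0,2] S/S   <
        [0,1] "that" : NP
        [1,2] "liked" : (S/S)\NP
      [2,4] S/N   <
        [2,3] "today" : NP
        [3,4] "heard" : (S/N)\NP
    [4,5] "every" : N/PP
  [5,8] PP   <
    [5,7] N/NP   <
      [5,6] "map" : NP
      [6,7] "near" : (N/NP)\NP
    [7,8] "often" : PP\(N/NP)

PP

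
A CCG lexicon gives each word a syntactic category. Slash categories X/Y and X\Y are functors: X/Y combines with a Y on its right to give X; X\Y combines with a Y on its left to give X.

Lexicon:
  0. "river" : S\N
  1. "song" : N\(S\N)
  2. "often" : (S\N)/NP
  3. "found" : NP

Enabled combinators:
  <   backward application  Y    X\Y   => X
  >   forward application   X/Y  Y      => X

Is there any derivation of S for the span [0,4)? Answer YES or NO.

[0,4] S   <
  [0,2] N   <
    [0,1] "river" : S\N
    [1,2] "song" : N\(S\N)
  [2,4] S\N   >
    [2,3] "often" : (S\N)/NP
    [3,4] "found" : NP

YES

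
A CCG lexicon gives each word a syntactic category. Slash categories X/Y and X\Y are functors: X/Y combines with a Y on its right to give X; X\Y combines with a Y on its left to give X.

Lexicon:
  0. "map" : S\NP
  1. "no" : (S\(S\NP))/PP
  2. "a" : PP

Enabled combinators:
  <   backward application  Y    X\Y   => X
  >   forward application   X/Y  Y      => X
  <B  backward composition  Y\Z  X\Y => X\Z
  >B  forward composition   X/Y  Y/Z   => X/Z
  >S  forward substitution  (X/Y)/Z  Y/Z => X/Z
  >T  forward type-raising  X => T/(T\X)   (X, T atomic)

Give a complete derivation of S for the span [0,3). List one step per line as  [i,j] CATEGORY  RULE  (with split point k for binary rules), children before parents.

[0,3] S   <
  [0,1] "map" : S\NP
  [1,3] S\(S\NP)   >
    [1,2] "no" : (S\(S\NP))/PP
    [2,3] "a" : PP

[0,1] S\NP  lex  "map"
[1,2] (S\(S\NP))/PP  lex  "no"
[2,3] PP  lex  "a"
[1,3] S\(S\NP)  >  k=2
[0,3] S  <  k=1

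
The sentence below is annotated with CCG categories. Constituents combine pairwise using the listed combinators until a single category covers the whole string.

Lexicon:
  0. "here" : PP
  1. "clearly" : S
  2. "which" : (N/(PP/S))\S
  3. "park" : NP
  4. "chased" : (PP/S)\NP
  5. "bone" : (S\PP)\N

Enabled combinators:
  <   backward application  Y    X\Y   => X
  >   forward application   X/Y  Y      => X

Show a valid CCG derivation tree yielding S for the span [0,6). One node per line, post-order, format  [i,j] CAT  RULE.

[0,6] S   <
  [0,1] "here" : PP
  [1,6] S\PP   <
    [1,5] N   >
      [1,3] N/(PP/S)   <
        [1,2] "clearly" : S
        [2,3] "which" : (N/(PP/S))\S
      [3,5] PP/S   <
        [3,4] "park" : NP
        [4,5] "chased" : (PP/S)\NP
    [5,6] "bone" : (S\PP)\N

[0,1] PP  lex  "here"
[1,2] S  lex  "clearly"
[2,3] (N/(PP/S))\S  lex  "which"
[1,3] N/(PP/S)  <  k=2
[3,4] NP  lex  "park"
[4,5] (PP/S)\NP  lex  "chased"
[3,5] PP/S  <  k=4
[1,5] N  >  k=3
[5,6] (S\PP)\N  lex  "bone"
[1,6] S\PP  <  k=5
[0,6] S  <  k=1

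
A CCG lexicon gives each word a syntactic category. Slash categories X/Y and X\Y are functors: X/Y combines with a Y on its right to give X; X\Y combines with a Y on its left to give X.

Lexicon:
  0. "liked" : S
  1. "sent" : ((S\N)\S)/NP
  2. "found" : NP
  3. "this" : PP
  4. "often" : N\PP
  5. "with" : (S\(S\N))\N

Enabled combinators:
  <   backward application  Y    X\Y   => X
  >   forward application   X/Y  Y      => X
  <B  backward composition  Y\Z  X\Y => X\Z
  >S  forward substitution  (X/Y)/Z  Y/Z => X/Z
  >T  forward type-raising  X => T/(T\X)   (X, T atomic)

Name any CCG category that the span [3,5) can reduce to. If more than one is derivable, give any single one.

[0,6] S   <
  [0,3] S\N   <
    [0,1] "liked" : S
    [1,3] (S\N)\S   >
      [1,2] "sent" : ((S\N)\S)/NP
      [2,3] "found" : NP
  [3,6] S\(S\N)   <
    [3,5] N   <
      [3,4] "this" : PP
      [4,5] "often" : N\PP
    [5,6] "with" : (S\(S\N))\N

N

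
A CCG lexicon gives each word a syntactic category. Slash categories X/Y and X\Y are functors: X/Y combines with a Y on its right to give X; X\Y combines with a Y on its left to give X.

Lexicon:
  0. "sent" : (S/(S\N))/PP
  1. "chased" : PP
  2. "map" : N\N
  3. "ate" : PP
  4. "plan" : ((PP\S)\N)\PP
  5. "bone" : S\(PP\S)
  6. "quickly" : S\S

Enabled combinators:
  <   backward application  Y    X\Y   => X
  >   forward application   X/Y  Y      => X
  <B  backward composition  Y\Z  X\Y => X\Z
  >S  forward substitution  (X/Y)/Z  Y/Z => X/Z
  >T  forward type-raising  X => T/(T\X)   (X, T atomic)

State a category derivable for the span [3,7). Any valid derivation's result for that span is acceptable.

[0,7] S   >
  [0,2] S/(S\N)   >
    [0,1] "sent" : (S/(S\N))/PP
    [1,2] "chased" : PP
  [2,7] S\N   <B
    [2,3] "map" : N\N
    [3,7] S\N   <B
      [3,6] S\N   <B
        [3,5] (PP\S)\N   <
          [3,4] "ate" : PP
          [4,5] "plan" : ((PP\S)\N)\PP
        [5,6] "bone" : S\(PP\S)
      [6,7] "quickly" : S\S

S\N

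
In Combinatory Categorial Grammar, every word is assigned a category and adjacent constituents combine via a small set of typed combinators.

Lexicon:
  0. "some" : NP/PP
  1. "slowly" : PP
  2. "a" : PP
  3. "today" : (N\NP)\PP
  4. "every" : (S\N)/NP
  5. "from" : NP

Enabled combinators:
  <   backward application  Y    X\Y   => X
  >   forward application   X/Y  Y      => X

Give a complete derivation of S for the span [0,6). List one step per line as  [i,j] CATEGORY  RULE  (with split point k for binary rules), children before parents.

[0,1] NP/PP  lex  "some"
[1,2] PP  lex  "slowly"
[0,2] NP  >  k=1
[2,3] PP  lex  "a"
[3,4] (N\NP)\PP  lex  "today"
[2,4] N\NP  <  k=3
[0,4] N  <  k=2
[4,5] (S\N)/NP  lex  "every"
[5,6] NP  lex  "from"
[4,6] S\N  >  k=5
[0,6] S  <  k=4

[0,6] S   <
  [0,4] N   <
    [0,2] NP   >
      [0,1] "some" : NP/PP
      [1,2] "slowly" : PP
    [2,4] N\NP   <
      [2,3] "a" : PP
      [3,4] "today" : (N\NP)\PP
  [4,6] S\N   >
    [4,5] "every" : (S\N)/NP
    [5,6] "from" : NP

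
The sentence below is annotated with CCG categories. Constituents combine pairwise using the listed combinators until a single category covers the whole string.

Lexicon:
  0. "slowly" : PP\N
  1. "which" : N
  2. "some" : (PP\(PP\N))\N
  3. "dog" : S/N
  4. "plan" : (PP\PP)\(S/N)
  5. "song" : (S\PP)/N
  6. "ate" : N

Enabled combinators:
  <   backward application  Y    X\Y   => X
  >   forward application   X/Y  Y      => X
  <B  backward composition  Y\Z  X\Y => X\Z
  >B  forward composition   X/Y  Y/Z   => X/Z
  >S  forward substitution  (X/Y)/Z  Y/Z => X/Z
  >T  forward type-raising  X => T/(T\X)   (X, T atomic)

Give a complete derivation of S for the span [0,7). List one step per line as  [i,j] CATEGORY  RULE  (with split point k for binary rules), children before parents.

[0,1] PP\N  lex  "slowly"
[1,2] N  lex  "which"
[2,3] (PP\(PP\N))\N  lex  "some"
[1,3] PP\(PP\N)  <  k=2
[0,3] PP  <  k=1
[3,4] S/N  lex  "dog"
[4,5] (PP\PP)\(S/N)  lex  "plan"
[3,5] PP\PP  <  k=4
[5,6] (S\PP)/N  lex  "song"
[6,7] N  lex  "ate"
[5,7] S\PP  >  k=6
[3,7] S\PP  <B  k=5
[0,7] S  <  k=3

[0,7] S   <
  [0,3] PP   <
    [0,1] "slowly" : PP\N
    [1,3] PP\(PP\N)   <
      [1,2] "which" : N
      [2,3] "some" : (PP\(PP\N))\N
  [3,7] S\PP   <B
    [3,5] PP\PP   <
      [3,4] "dog" : S/N
      [4,5] "plan" : (PP\PP)\(S/N)
    [5,7] S\PP   >
      [5,6] "song" : (S\PP)/N
      [6,7] "ate" : N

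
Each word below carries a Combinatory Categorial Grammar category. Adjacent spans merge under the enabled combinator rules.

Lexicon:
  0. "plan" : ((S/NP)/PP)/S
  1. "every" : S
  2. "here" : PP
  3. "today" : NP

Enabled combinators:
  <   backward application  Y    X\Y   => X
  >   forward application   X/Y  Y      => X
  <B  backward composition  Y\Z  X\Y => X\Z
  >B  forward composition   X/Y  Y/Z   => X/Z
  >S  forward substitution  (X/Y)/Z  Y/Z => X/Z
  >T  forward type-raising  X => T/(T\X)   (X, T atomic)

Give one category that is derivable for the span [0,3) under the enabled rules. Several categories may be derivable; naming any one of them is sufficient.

[0,4] S   >
  [0,3] S/NP   >
    [0,2] (S/NP)/PP   >
      [0,1] "plan" : ((S/NP)/PP)/S
      [1,2] "every" : S
    [2,3] "here" : PP
  [3,4] "today" : NP

S/NP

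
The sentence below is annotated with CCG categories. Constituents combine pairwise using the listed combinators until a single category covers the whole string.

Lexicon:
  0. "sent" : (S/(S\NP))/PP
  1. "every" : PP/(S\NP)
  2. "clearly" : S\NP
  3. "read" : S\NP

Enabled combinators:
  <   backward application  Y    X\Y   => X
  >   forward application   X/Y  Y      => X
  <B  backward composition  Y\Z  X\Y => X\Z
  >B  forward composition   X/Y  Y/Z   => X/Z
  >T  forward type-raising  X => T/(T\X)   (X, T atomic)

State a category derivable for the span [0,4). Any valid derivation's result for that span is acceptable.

S

[0,4] S   >
  [0,3] S/(S\NP)   >
    [0,1] "sent" : (S/(S\NP))/PP
    [1,3] PP   >
      [1,2] "every" : PP/(S\NP)
      [2,3] "clearly" : S\NP
  [3,4] "read" : S\NP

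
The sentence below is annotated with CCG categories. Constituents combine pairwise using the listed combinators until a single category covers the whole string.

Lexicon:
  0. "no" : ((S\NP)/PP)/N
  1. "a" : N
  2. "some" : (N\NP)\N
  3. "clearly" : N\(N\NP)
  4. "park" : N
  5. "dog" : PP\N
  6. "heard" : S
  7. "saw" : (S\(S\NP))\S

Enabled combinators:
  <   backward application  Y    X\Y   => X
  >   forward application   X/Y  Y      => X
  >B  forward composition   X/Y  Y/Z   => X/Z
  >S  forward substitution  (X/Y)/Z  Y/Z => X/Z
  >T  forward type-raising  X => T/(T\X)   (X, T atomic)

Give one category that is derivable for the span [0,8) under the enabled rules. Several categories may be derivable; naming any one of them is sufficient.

S

[0,8] S   <
  [0,6] S\NP   >
    [0,4] (S\NP)/PP   >
      [0,1] "no" : ((S\NP)/PP)/N
      [1,4] N   <
        [1,3] N\NP   <
          [1,2] "a" : N
          [2,3] "some" : (N\NP)\N
        [3,4] "clearly" : N\(N\NP)
    [4,6] PP   >
      [4,5] PP/(PP\N)   >T
        [4,5] "park" : N
      [5,6] "dog" : PP\N
  [6,8] S\(S\NP)   <
    [6,7] "heard" : S
    [7,8] "saw" : (S\(S\NP))\S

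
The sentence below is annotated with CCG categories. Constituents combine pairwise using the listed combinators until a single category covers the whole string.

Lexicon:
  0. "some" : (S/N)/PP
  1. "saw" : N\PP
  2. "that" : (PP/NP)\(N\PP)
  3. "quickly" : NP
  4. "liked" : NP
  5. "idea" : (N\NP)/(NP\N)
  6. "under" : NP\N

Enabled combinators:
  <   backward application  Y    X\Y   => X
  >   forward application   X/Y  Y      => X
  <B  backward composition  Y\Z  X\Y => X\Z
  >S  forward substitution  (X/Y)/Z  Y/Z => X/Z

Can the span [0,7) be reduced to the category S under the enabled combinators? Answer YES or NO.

YES

[0,7] S   >
  [0,4] S/N   >
    [0,1] "some" : (S/N)/PP
    [1,4] PP   >
      [1,3] PP/NP   <
        [1,2] "saw" : N\PP
        [2,3] "that" : (PP/NP)\(N\PP)
      [3,4] "quickly" : NP
  [4,7] N   <
    [4,5] "liked" : NP
    [5,7] N\NP   >
      [5,6] "idea" : (N\NP)/(NP\N)
      [6,7] "under" : NP\N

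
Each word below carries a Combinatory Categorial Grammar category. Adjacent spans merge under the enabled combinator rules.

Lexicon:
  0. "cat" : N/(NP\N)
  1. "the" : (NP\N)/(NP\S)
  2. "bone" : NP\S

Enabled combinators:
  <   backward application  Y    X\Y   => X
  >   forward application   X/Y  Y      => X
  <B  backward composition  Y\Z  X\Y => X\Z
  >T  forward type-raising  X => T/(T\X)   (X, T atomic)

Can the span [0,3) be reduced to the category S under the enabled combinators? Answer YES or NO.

NO

N/(NP\N) (NP\N)/(NP\S) NP\S
CKY chart[0,3] = {N, N/(N\N), NP/(NP\N), PP/(PP\N), S/(S\N)}; S ∉ chart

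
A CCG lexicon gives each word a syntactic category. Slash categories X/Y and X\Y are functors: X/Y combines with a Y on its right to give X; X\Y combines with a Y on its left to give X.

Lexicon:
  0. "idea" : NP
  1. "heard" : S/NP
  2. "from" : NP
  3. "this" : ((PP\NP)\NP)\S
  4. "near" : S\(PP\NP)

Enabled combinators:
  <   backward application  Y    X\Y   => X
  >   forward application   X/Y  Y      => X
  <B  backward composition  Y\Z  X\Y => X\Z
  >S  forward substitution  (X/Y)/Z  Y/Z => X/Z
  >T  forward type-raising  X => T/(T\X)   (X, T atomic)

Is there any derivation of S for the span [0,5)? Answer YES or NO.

[0,5] S   <
  [0,4] PP\NP   <
    [0,1] "idea" : NP
    [1,4] (PP\NP)\NP   <
      [1,3] S   >
        [1,2] "heard" : S/NP
        [2,3] "from" : NP
      [3,4] "this" : ((PP\NP)\NP)\S
  [4,5] "near" : S\(PP\NP)

YES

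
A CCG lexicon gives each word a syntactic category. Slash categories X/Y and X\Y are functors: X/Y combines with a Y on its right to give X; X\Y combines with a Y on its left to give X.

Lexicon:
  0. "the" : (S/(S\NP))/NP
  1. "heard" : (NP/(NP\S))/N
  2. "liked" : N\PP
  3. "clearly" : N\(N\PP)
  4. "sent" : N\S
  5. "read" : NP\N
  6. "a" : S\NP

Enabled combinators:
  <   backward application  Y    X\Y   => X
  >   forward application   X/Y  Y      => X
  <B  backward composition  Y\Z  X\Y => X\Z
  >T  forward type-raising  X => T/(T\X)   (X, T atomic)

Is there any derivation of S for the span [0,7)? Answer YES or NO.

[0,7] S   >
  [0,6] S/(S\NP)   >
    [0,1] "the" : (S/(S\NP))/NP
    [1,6] NP   >
      [1,4] NP/(NP\S)   >
        [1,2] "heard" : (NP/(NP\S))/N
        [2,4] N   <
          [2,3] "liked" : N\PP
          [3,4] "clearly" : N\(N\PP)
      [4,6] NP\S   <B
        [4,5] "sent" : N\S
        [5,6] "read" : NP\N
  [6,7] "a" : S\NP

YES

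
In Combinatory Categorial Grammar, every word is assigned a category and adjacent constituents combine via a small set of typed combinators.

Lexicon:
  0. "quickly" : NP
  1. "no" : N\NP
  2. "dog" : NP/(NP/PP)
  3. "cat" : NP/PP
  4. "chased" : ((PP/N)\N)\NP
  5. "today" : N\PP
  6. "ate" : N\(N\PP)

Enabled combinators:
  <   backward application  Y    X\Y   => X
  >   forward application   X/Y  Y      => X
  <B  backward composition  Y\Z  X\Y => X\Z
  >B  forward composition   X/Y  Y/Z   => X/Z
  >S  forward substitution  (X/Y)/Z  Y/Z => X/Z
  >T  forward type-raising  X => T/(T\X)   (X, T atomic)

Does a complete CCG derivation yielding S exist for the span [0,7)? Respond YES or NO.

NP N\NP NP/(NP/PP) NP/PP ((PP/N)\N)\NP N\PP N\(N\PP)
CKY chart[0,7] = {N/(N\PP), NP/(NP\PP), PP, PP/(N\N), PP/(PP\PP), S/(S\PP)}; S ∉ chart

NO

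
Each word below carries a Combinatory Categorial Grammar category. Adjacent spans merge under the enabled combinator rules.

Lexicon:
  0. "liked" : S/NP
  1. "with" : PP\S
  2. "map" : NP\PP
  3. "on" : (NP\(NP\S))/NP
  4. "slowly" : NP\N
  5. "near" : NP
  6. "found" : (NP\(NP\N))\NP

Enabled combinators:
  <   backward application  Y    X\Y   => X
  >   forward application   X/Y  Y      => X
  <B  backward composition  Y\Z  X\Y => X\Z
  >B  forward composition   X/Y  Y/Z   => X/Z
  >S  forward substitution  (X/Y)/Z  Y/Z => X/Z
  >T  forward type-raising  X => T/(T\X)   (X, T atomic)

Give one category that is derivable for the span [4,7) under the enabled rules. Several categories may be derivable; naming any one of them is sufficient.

[0,7] S   >
  [0,1] "liked" : S/NP
  [1,7] NP   <
    [1,3] NP\S   <B
      [1,2] "with" : PP\S
      [2,3] "map" : NP\PP
    [3,7] NP\(NP\S)   >
      [3,4] "on" : (NP\(NP\S))/NP
      [4,7] NP   <
        [4,5] "slowly" : NP\N
        [5,7] NP\(NP\N)   <
          [5,6] "near" : NP
          [6,7] "found" : (NP\(NP\N))\NP

NP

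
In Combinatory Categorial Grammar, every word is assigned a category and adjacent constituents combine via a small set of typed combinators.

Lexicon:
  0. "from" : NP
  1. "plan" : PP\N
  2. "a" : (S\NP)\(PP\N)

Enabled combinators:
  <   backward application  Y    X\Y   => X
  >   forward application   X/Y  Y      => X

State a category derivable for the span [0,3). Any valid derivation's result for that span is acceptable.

S

[0,3] S   <
  [0,1] "from" : NP
  [1,3] S\NP   <
    [1,2] "plan" : PP\N
    [2,3] "a" : (S\NP)\(PP\N)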